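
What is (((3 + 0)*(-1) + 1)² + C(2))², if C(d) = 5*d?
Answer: 196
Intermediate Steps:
(((3 + 0)*(-1) + 1)² + C(2))² = (((3 + 0)*(-1) + 1)² + 5*2)² = ((3*(-1) + 1)² + 10)² = ((-3 + 1)² + 10)² = ((-2)² + 10)² = (4 + 10)² = 14² = 196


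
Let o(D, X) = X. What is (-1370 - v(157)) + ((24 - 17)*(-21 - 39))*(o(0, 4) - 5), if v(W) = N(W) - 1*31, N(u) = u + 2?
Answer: -1078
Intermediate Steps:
N(u) = 2 + u
v(W) = -29 + W (v(W) = (2 + W) - 1*31 = (2 + W) - 31 = -29 + W)
(-1370 - v(157)) + ((24 - 17)*(-21 - 39))*(o(0, 4) - 5) = (-1370 - (-29 + 157)) + ((24 - 17)*(-21 - 39))*(4 - 5) = (-1370 - 1*128) + (7*(-60))*(-1) = (-1370 - 128) - 420*(-1) = -1498 + 420 = -1078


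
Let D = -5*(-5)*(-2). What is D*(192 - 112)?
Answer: -4000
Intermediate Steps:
D = -50 (D = 25*(-2) = -50)
D*(192 - 112) = -50*(192 - 112) = -50*80 = -4000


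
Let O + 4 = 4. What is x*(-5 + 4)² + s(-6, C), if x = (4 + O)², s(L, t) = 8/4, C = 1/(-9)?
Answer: 18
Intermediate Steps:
O = 0 (O = -4 + 4 = 0)
C = -⅑ ≈ -0.11111
s(L, t) = 2 (s(L, t) = 8*(¼) = 2)
x = 16 (x = (4 + 0)² = 4² = 16)
x*(-5 + 4)² + s(-6, C) = 16*(-5 + 4)² + 2 = 16*(-1)² + 2 = 16*1 + 2 = 16 + 2 = 18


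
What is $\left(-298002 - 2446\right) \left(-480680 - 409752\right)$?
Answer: $267528513536$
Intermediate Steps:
$\left(-298002 - 2446\right) \left(-480680 - 409752\right) = \left(-300448\right) \left(-890432\right) = 267528513536$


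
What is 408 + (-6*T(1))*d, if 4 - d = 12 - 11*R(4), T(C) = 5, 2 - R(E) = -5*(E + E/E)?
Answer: -8262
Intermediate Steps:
R(E) = 7 + 5*E (R(E) = 2 - (-5)*(E + E/E) = 2 - (-5)*(E + 1) = 2 - (-5)*(1 + E) = 2 - (-5 - 5*E) = 2 + (5 + 5*E) = 7 + 5*E)
d = 289 (d = 4 - (12 - 11*(7 + 5*4)) = 4 - (12 - 11*(7 + 20)) = 4 - (12 - 11*27) = 4 - (12 - 297) = 4 - 1*(-285) = 4 + 285 = 289)
408 + (-6*T(1))*d = 408 - 6*5*289 = 408 - 30*289 = 408 - 8670 = -8262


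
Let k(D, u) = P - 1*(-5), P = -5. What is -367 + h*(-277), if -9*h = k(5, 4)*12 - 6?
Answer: -1655/3 ≈ -551.67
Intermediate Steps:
k(D, u) = 0 (k(D, u) = -5 - 1*(-5) = -5 + 5 = 0)
h = ⅔ (h = -(0*12 - 6)/9 = -(0 - 6)/9 = -⅑*(-6) = ⅔ ≈ 0.66667)
-367 + h*(-277) = -367 + (⅔)*(-277) = -367 - 554/3 = -1655/3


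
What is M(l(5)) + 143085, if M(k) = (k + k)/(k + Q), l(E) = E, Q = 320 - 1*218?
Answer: 15310105/107 ≈ 1.4309e+5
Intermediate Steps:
Q = 102 (Q = 320 - 218 = 102)
M(k) = 2*k/(102 + k) (M(k) = (k + k)/(k + 102) = (2*k)/(102 + k) = 2*k/(102 + k))
M(l(5)) + 143085 = 2*5/(102 + 5) + 143085 = 2*5/107 + 143085 = 2*5*(1/107) + 143085 = 10/107 + 143085 = 15310105/107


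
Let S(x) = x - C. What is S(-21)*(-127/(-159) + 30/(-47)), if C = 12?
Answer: -13189/2491 ≈ -5.2947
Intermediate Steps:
S(x) = -12 + x (S(x) = x - 1*12 = x - 12 = -12 + x)
S(-21)*(-127/(-159) + 30/(-47)) = (-12 - 21)*(-127/(-159) + 30/(-47)) = -33*(-127*(-1/159) + 30*(-1/47)) = -33*(127/159 - 30/47) = -33*1199/7473 = -13189/2491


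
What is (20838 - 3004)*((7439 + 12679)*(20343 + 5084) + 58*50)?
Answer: 9122862962524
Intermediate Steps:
(20838 - 3004)*((7439 + 12679)*(20343 + 5084) + 58*50) = 17834*(20118*25427 + 2900) = 17834*(511540386 + 2900) = 17834*511543286 = 9122862962524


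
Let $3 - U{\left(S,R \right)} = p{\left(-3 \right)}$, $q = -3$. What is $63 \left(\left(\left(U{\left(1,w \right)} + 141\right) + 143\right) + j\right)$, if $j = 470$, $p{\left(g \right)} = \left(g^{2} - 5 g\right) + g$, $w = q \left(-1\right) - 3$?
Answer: $46368$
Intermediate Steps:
$w = 0$ ($w = \left(-3\right) \left(-1\right) - 3 = 3 - 3 = 0$)
$p{\left(g \right)} = g^{2} - 4 g$
$U{\left(S,R \right)} = -18$ ($U{\left(S,R \right)} = 3 - - 3 \left(-4 - 3\right) = 3 - \left(-3\right) \left(-7\right) = 3 - 21 = -18$)
$63 \left(\left(\left(U{\left(1,w \right)} + 141\right) + 143\right) + j\right) = 63 \left(\left(\left(-18 + 141\right) + 143\right) + 470\right) = 63 \left(\left(123 + 143\right) + 470\right) = 63 \left(266 + 470\right) = 63 \cdot 736 = 46368$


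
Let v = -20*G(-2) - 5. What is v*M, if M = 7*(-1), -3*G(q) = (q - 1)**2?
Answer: -385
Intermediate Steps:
G(q) = -(-1 + q)**2/3 (G(q) = -(q - 1)**2/3 = -(-1 + q)**2/3)
M = -7
v = 55 (v = -(-20)*(-1 - 2)**2/3 - 5 = -(-20)*(-3)**2/3 - 5 = -(-20)*9/3 - 5 = -20*(-3) - 5 = 60 - 5 = 55)
v*M = 55*(-7) = -385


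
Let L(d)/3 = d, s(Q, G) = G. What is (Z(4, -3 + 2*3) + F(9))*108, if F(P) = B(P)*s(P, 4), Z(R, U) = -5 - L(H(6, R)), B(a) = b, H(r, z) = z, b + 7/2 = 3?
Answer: -2052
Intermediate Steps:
b = -½ (b = -7/2 + 3 = -½ ≈ -0.50000)
L(d) = 3*d
B(a) = -½
Z(R, U) = -5 - 3*R
F(P) = -2 (F(P) = -½*4 = -2)
(Z(4, -3 + 2*3) + F(9))*108 = ((-5 - 3*4) - 2)*108 = ((-5 - 12) - 2)*108 = (-17 - 2)*108 = -19*108 = -2052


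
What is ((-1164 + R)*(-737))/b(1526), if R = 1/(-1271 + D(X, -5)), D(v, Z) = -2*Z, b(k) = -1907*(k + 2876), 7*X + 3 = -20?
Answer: -1081772285/10585608254 ≈ -0.10219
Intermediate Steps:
X = -23/7 (X = -3/7 + (⅐)*(-20) = -3/7 - 20/7 = -23/7 ≈ -3.2857)
b(k) = -5484532 - 1907*k (b(k) = -1907*(2876 + k) = -5484532 - 1907*k)
R = -1/1261 (R = 1/(-1271 - 2*(-5)) = 1/(-1271 + 10) = 1/(-1261) = -1/1261 ≈ -0.00079302)
((-1164 + R)*(-737))/b(1526) = ((-1164 - 1/1261)*(-737))/(-5484532 - 1907*1526) = (-1467805/1261*(-737))/(-5484532 - 2910082) = (1081772285/1261)/(-8394614) = (1081772285/1261)*(-1/8394614) = -1081772285/10585608254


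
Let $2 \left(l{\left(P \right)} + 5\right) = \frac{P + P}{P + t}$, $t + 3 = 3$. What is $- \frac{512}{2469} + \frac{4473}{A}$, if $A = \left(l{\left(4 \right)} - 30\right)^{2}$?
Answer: $\frac{10451965}{2854164} \approx 3.662$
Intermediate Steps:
$t = 0$ ($t = -3 + 3 = 0$)
$l{\left(P \right)} = -4$ ($l{\left(P \right)} = -5 + \frac{\left(P + P\right) \frac{1}{P + 0}}{2} = -5 + \frac{2 P \frac{1}{P}}{2} = -5 + \frac{1}{2} \cdot 2 = -5 + 1 = -4$)
$A = 1156$ ($A = \left(-4 - 30\right)^{2} = \left(-34\right)^{2} = 1156$)
$- \frac{512}{2469} + \frac{4473}{A} = - \frac{512}{2469} + \frac{4473}{1156} = \frac{10451965}{2854164}$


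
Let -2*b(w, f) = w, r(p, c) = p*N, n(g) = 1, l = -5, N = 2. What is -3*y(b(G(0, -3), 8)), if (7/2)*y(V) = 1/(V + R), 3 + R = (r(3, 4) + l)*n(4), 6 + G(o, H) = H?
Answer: -12/35 ≈ -0.34286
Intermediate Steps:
G(o, H) = -6 + H
r(p, c) = 2*p (r(p, c) = p*2 = 2*p)
b(w, f) = -w/2
R = -2 (R = -3 + (2*3 - 5)*1 = -3 + (6 - 5)*1 = -3 + 1*1 = -3 + 1 = -2)
y(V) = 2/(7*(-2 + V)) (y(V) = 2/(7*(V - 2)) = 2/(7*(-2 + V)))
-3*y(b(G(0, -3), 8)) = -6/(7*(-2 - (-6 - 3)/2)) = -6/(7*(-2 - ½*(-9))) = -6/(7*(-2 + 9/2)) = -6/(7*5/2) = -6*2/(7*5) = -3*4/35 = -12/35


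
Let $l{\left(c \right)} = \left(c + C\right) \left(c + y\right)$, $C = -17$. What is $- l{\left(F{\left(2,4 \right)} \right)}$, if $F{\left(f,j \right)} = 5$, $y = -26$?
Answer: $-252$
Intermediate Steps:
$l{\left(c \right)} = \left(-26 + c\right) \left(-17 + c\right)$ ($l{\left(c \right)} = \left(c - 17\right) \left(c - 26\right) = \left(-17 + c\right) \left(-26 + c\right) = \left(-26 + c\right) \left(-17 + c\right)$)
$- l{\left(F{\left(2,4 \right)} \right)} = - (442 + 5^{2} - 215) = - (442 + 25 - 215) = \left(-1\right) 252 = -252$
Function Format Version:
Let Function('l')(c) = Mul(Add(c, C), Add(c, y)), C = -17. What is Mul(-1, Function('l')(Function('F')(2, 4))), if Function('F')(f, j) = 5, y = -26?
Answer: -252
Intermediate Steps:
Function('l')(c) = Mul(Add(-26, c), Add(-17, c)) (Function('l')(c) = Mul(Add(c, -17), Add(c, -26)) = Mul(Add(-17, c), Add(-26, c)) = Mul(Add(-26, c), Add(-17, c)))
Mul(-1, Function('l')(Function('F')(2, 4))) = Mul(-1, Add(442, Pow(5, 2), Mul(-43, 5))) = Mul(-1, Add(442, 25, -215)) = Mul(-1, 252) = -252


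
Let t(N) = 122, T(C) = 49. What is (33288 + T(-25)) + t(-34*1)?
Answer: 33459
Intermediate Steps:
(33288 + T(-25)) + t(-34*1) = (33288 + 49) + 122 = 33337 + 122 = 33459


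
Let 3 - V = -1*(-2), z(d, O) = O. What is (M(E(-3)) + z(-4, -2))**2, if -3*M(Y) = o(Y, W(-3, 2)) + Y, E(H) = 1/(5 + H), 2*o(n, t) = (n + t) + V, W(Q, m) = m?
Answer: 121/16 ≈ 7.5625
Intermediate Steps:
V = 1 (V = 3 - (-1)*(-2) = 3 - 1*2 = 3 - 2 = 1)
o(n, t) = 1/2 + n/2 + t/2 (o(n, t) = ((n + t) + 1)/2 = (1 + n + t)/2 = 1/2 + n/2 + t/2)
M(Y) = -1/2 - Y/2 (M(Y) = -((1/2 + Y/2 + (1/2)*2) + Y)/3 = -((1/2 + Y/2 + 1) + Y)/3 = -((3/2 + Y/2) + Y)/3 = -(3/2 + 3*Y/2)/3 = -1/2 - Y/2)
(M(E(-3)) + z(-4, -2))**2 = ((-1/2 - 1/(2*(5 - 3))) - 2)**2 = ((-1/2 - 1/2/2) - 2)**2 = ((-1/2 - 1/2*1/2) - 2)**2 = ((-1/2 - 1/4) - 2)**2 = (-3/4 - 2)**2 = (-11/4)**2 = 121/16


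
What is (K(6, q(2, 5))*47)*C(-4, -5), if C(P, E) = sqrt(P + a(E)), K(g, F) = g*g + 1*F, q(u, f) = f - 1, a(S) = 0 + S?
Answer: 5640*I ≈ 5640.0*I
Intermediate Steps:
a(S) = S
q(u, f) = -1 + f
K(g, F) = F + g**2 (K(g, F) = g**2 + F = F + g**2)
C(P, E) = sqrt(E + P) (C(P, E) = sqrt(P + E) = sqrt(E + P))
(K(6, q(2, 5))*47)*C(-4, -5) = (((-1 + 5) + 6**2)*47)*sqrt(-5 - 4) = ((4 + 36)*47)*sqrt(-9) = (40*47)*(3*I) = 1880*(3*I) = 5640*I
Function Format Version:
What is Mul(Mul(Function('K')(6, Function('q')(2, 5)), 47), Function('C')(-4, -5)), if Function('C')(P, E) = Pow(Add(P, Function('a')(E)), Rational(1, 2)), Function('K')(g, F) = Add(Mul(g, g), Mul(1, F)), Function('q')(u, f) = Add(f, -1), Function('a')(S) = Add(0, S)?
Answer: Mul(5640, I) ≈ Mul(5640.0, I)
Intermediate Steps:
Function('a')(S) = S
Function('q')(u, f) = Add(-1, f)
Function('K')(g, F) = Add(F, Pow(g, 2)) (Function('K')(g, F) = Add(Pow(g, 2), F) = Add(F, Pow(g, 2)))
Function('C')(P, E) = Pow(Add(E, P), Rational(1, 2)) (Function('C')(P, E) = Pow(Add(P, E), Rational(1, 2)) = Pow(Add(E, P), Rational(1, 2)))
Mul(Mul(Function('K')(6, Function('q')(2, 5)), 47), Function('C')(-4, -5)) = Mul(Mul(Add(Add(-1, 5), Pow(6, 2)), 47), Pow(Add(-5, -4), Rational(1, 2))) = Mul(Mul(Add(4, 36), 47), Pow(-9, Rational(1, 2))) = Mul(Mul(40, 47), Mul(3, I)) = Mul(1880, Mul(3, I)) = Mul(5640, I)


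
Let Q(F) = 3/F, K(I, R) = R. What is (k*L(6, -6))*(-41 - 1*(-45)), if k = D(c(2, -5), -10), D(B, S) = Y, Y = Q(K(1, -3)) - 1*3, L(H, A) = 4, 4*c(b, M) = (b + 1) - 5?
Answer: -64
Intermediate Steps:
c(b, M) = -1 + b/4 (c(b, M) = ((b + 1) - 5)/4 = ((1 + b) - 5)/4 = (-4 + b)/4 = -1 + b/4)
Y = -4 (Y = 3/(-3) - 1*3 = 3*(-⅓) - 3 = -1 - 3 = -4)
D(B, S) = -4
k = -4
(k*L(6, -6))*(-41 - 1*(-45)) = (-4*4)*(-41 - 1*(-45)) = -16*(-41 + 45) = -16*4 = -64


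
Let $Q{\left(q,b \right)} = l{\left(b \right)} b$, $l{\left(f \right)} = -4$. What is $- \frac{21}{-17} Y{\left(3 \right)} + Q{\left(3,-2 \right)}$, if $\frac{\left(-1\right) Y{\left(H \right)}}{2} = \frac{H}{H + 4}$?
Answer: $\frac{118}{17} \approx 6.9412$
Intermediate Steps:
$Q{\left(q,b \right)} = - 4 b$
$Y{\left(H \right)} = - \frac{2 H}{4 + H}$ ($Y{\left(H \right)} = - 2 \frac{H}{H + 4} = - 2 \frac{H}{4 + H} = - \frac{2 H}{4 + H}$)
$- \frac{21}{-17} Y{\left(3 \right)} + Q{\left(3,-2 \right)} = - \frac{21}{-17} \left(\left(-2\right) 3 \frac{1}{4 + 3}\right) - -8 = \left(-21\right) \left(- \frac{1}{17}\right) \left(\left(-2\right) 3 \cdot \frac{1}{7}\right) + 8 = \frac{21 \left(\left(-2\right) 3 \cdot \frac{1}{7}\right)}{17} + 8 = \frac{21}{17} \left(- \frac{6}{7}\right) + 8 = - \frac{18}{17} + 8 = \frac{118}{17}$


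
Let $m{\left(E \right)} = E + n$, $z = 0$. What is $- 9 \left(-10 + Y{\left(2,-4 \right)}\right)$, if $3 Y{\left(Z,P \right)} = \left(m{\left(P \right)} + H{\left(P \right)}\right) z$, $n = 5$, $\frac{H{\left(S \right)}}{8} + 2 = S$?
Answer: $90$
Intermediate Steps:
$H{\left(S \right)} = -16 + 8 S$
$m{\left(E \right)} = 5 + E$ ($m{\left(E \right)} = E + 5 = 5 + E$)
$Y{\left(Z,P \right)} = 0$ ($Y{\left(Z,P \right)} = \frac{\left(\left(5 + P\right) + \left(-16 + 8 P\right)\right) 0}{3} = \frac{\left(-11 + 9 P\right) 0}{3} = \frac{1}{3} \cdot 0 = 0$)
$- 9 \left(-10 + Y{\left(2,-4 \right)}\right) = - 9 \left(-10 + 0\right) = \left(-9\right) \left(-10\right) = 90$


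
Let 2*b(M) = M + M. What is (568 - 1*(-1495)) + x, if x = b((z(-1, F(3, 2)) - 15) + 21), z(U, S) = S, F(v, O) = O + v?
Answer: 2074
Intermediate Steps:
b(M) = M (b(M) = (M + M)/2 = (2*M)/2 = M)
x = 11 (x = ((2 + 3) - 15) + 21 = (5 - 15) + 21 = -10 + 21 = 11)
(568 - 1*(-1495)) + x = (568 - 1*(-1495)) + 11 = (568 + 1495) + 11 = 2063 + 11 = 2074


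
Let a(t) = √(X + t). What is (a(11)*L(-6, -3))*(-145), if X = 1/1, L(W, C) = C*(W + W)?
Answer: -10440*√3 ≈ -18083.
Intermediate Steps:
L(W, C) = 2*C*W (L(W, C) = C*(2*W) = 2*C*W)
X = 1
a(t) = √(1 + t)
(a(11)*L(-6, -3))*(-145) = (√(1 + 11)*(2*(-3)*(-6)))*(-145) = (√12*36)*(-145) = ((2*√3)*36)*(-145) = (72*√3)*(-145) = -10440*√3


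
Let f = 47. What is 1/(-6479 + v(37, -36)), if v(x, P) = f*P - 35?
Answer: -1/8206 ≈ -0.00012186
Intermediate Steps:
v(x, P) = -35 + 47*P (v(x, P) = 47*P - 35 = -35 + 47*P)
1/(-6479 + v(37, -36)) = 1/(-6479 + (-35 + 47*(-36))) = 1/(-6479 + (-35 - 1692)) = 1/(-6479 - 1727) = 1/(-8206) = -1/8206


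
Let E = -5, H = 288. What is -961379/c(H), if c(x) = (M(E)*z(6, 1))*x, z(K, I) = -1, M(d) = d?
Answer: -961379/1440 ≈ -667.62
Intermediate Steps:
c(x) = 5*x (c(x) = (-5*(-1))*x = 5*x)
-961379/c(H) = -961379/(5*288) = -961379/1440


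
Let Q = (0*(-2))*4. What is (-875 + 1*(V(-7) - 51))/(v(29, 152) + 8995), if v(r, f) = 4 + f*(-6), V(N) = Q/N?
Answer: -926/8087 ≈ -0.11450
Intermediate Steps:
Q = 0 (Q = 0*4 = 0)
V(N) = 0 (V(N) = 0/N = 0)
v(r, f) = 4 - 6*f
(-875 + 1*(V(-7) - 51))/(v(29, 152) + 8995) = (-875 + 1*(0 - 51))/((4 - 6*152) + 8995) = (-875 + 1*(-51))/((4 - 912) + 8995) = (-875 - 51)/(-908 + 8995) = -926/8087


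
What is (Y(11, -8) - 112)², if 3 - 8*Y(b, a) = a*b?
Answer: 648025/64 ≈ 10125.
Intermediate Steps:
Y(b, a) = 3/8 - a*b/8
(Y(11, -8) - 112)² = ((3/8 - ⅛*(-8)*11) - 112)² = ((3/8 + 11) - 112)² = (91/8 - 112)² = (-805/8)² = 648025/64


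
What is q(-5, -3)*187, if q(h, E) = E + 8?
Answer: 935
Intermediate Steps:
q(h, E) = 8 + E
q(-5, -3)*187 = (8 - 3)*187 = 5*187 = 935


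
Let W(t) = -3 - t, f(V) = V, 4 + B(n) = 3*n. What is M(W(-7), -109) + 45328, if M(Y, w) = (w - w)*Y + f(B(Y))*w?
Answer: 44456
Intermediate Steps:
B(n) = -4 + 3*n
M(Y, w) = w*(-4 + 3*Y) (M(Y, w) = (w - w)*Y + (-4 + 3*Y)*w = 0*Y + w*(-4 + 3*Y) = 0 + w*(-4 + 3*Y) = w*(-4 + 3*Y))
M(W(-7), -109) + 45328 = -109*(-4 + 3*(-3 - 1*(-7))) + 45328 = -109*(-4 + 3*(-3 + 7)) + 45328 = -109*(-4 + 3*4) + 45328 = -109*(-4 + 12) + 45328 = -109*8 + 45328 = -872 + 45328 = 44456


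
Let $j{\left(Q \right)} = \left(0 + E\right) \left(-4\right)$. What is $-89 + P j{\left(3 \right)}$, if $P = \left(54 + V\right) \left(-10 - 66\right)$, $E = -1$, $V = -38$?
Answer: $-4953$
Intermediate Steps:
$P = -1216$ ($P = \left(54 - 38\right) \left(-10 - 66\right) = 16 \left(-76\right) = -1216$)
$j{\left(Q \right)} = 4$ ($j{\left(Q \right)} = \left(0 - 1\right) \left(-4\right) = \left(-1\right) \left(-4\right) = 4$)
$-89 + P j{\left(3 \right)} = -89 - 4864 = -4953$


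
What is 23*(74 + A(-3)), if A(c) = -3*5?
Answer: 1357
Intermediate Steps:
A(c) = -15
23*(74 + A(-3)) = 23*(74 - 15) = 23*59 = 1357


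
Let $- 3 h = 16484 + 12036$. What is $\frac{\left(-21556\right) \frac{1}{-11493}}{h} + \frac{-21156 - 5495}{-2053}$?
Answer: $\frac{727961800913}{56077756590} \approx 12.981$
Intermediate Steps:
$h = - \frac{28520}{3}$ ($h = - \frac{16484 + 12036}{3} = \left(- \frac{1}{3}\right) 28520 = - \frac{28520}{3} \approx -9506.7$)
$\frac{\left(-21556\right) \frac{1}{-11493}}{h} + \frac{-21156 - 5495}{-2053} = \frac{\left(-21556\right) \frac{1}{-11493}}{- \frac{28520}{3}} + \frac{-21156 - 5495}{-2053} = \left(-21556\right) \left(- \frac{1}{11493}\right) \left(- \frac{3}{28520}\right) + \left(-21156 - 5495\right) \left(- \frac{1}{2053}\right) = \frac{21556}{11493} \left(- \frac{3}{28520}\right) - - \frac{26651}{2053} = - \frac{5389}{27315030} + \frac{26651}{2053} = \frac{727961800913}{56077756590}$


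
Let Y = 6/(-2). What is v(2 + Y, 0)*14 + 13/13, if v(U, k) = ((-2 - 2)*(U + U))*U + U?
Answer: -125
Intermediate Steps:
Y = -3 (Y = 6*(-½) = -3)
v(U, k) = U - 8*U² (v(U, k) = (-8*U)*U + U = -8*U² + U = U - 8*U²)
v(2 + Y, 0)*14 + 13/13 = ((2 - 3)*(1 - 8*(2 - 3)))*14 + 13/13 = -(1 - 8*(-1))*14 + 13*(1/13) = -(1 + 8)*14 + 1 = -1*9*14 + 1 = -9*14 + 1 = -126 + 1 = -125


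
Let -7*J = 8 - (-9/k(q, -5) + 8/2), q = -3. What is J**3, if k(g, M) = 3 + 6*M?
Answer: -1331/9261 ≈ -0.14372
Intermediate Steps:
J = -11/21 (J = -(8 - (-9/(3 + 6*(-5)) + 8/2))/7 = -(8 - (-9/(3 - 30) + 8*(1/2)))/7 = -(8 - (-9/(-27) + 4))/7 = -(8 - (-9*(-1/27) + 4))/7 = -(8 - (1/3 + 4))/7 = -(8 - 1*13/3)/7 = -(8 - 13/3)/7 = -1/7*11/3 = -11/21 ≈ -0.52381)
J**3 = (-11/21)**3 = -1331/9261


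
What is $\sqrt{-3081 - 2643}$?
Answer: $6 i \sqrt{159} \approx 75.657 i$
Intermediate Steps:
$\sqrt{-3081 - 2643} = \sqrt{-5724} = 6 i \sqrt{159}$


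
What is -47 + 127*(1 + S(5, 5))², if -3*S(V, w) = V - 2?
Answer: -47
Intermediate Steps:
S(V, w) = ⅔ - V/3 (S(V, w) = -(V - 2)/3 = -(-2 + V)/3 = ⅔ - V/3)
-47 + 127*(1 + S(5, 5))² = -47 + 127*(1 + (⅔ - ⅓*5))² = -47 + 127*(1 + (⅔ - 5/3))² = -47 + 127*(1 - 1)² = -47 + 127*0² = -47 + 127*0 = -47 + 0 = -47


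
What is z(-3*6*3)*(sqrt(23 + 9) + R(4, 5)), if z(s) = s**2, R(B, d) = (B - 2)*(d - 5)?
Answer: 11664*sqrt(2) ≈ 16495.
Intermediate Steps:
R(B, d) = (-5 + d)*(-2 + B) (R(B, d) = (-2 + B)*(-5 + d) = (-5 + d)*(-2 + B))
z(-3*6*3)*(sqrt(23 + 9) + R(4, 5)) = (-3*6*3)**2*(sqrt(23 + 9) + (10 - 5*4 - 2*5 + 4*5)) = (-18*3)**2*(sqrt(32) + (10 - 20 - 10 + 20)) = (-54)**2*(4*sqrt(2) + 0) = 2916*(4*sqrt(2)) = 11664*sqrt(2)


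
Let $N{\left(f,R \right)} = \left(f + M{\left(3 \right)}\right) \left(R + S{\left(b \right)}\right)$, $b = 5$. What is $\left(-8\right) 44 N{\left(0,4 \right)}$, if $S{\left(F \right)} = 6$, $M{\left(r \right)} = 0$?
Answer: $0$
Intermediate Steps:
$N{\left(f,R \right)} = f \left(6 + R\right)$ ($N{\left(f,R \right)} = \left(f + 0\right) \left(R + 6\right) = f \left(6 + R\right)$)
$\left(-8\right) 44 N{\left(0,4 \right)} = \left(-8\right) 44 \cdot 0 \left(6 + 4\right) = - 352 \cdot 0 \cdot 10 = \left(-352\right) 0 = 0$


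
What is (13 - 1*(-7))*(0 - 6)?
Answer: -120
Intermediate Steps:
(13 - 1*(-7))*(0 - 6) = (13 + 7)*(-6) = 20*(-6) = -120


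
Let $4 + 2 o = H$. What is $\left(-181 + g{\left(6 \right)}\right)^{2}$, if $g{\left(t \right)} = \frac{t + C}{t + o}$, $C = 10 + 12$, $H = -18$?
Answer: $\frac{870489}{25} \approx 34820.0$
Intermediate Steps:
$o = -11$ ($o = -2 + \frac{1}{2} \left(-18\right) = -2 - 9 = -11$)
$C = 22$
$g{\left(t \right)} = \frac{22 + t}{-11 + t}$ ($g{\left(t \right)} = \frac{t + 22}{t - 11} = \frac{22 + t}{-11 + t}$)
$\left(-181 + g{\left(6 \right)}\right)^{2} = \left(-181 + \frac{22 + 6}{-11 + 6}\right)^{2} = \left(-181 + \frac{1}{-5} \cdot 28\right)^{2} = \left(-181 - \frac{28}{5}\right)^{2} = \left(- \frac{933}{5}\right)^{2} = \frac{870489}{25}$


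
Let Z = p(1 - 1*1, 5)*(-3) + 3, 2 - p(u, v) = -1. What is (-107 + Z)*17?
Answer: -1921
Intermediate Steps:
p(u, v) = 3 (p(u, v) = 2 - 1*(-1) = 2 + 1 = 3)
Z = -6 (Z = 3*(-3) + 3 = -9 + 3 = -6)
(-107 + Z)*17 = (-107 - 6)*17 = -113*17 = -1921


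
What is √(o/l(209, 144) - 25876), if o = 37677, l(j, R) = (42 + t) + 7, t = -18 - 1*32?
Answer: 7*I*√1297 ≈ 252.1*I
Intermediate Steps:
t = -50 (t = -18 - 32 = -50)
l(j, R) = -1 (l(j, R) = (42 - 50) + 7 = -8 + 7 = -1)
√(o/l(209, 144) - 25876) = √(37677/(-1) - 25876) = √(37677*(-1) - 25876) = √(-37677 - 25876) = √(-63553) = 7*I*√1297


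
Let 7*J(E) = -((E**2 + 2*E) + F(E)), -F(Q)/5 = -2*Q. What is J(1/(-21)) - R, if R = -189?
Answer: 583694/3087 ≈ 189.08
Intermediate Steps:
F(Q) = 10*Q (F(Q) = -(-10)*Q = 10*Q)
J(E) = -12*E/7 - E**2/7 (J(E) = (-((E**2 + 2*E) + 10*E))/7 = (-(E**2 + 12*E))/7 = (-E**2 - 12*E)/7 = -12*E/7 - E**2/7)
J(1/(-21)) - R = (1/7)*(-12 - 1/(-21))/(-21) - 1*(-189) = (1/7)*(-1/21)*(-12 - 1*(-1/21)) + 189 = (1/7)*(-1/21)*(-12 + 1/21) + 189 = (1/7)*(-1/21)*(-251/21) + 189 = 251/3087 + 189 = 583694/3087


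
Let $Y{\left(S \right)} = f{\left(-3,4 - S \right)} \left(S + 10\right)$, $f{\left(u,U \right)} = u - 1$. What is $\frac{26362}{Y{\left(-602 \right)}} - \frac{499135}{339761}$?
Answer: $\frac{3887413901}{402277024} \approx 9.6635$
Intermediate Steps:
$f{\left(u,U \right)} = -1 + u$ ($f{\left(u,U \right)} = u - 1 = -1 + u$)
$Y{\left(S \right)} = -40 - 4 S$ ($Y{\left(S \right)} = \left(-1 - 3\right) \left(S + 10\right) = - 4 \left(10 + S\right) = -40 - 4 S$)
$\frac{26362}{Y{\left(-602 \right)}} - \frac{499135}{339761} = \frac{26362}{-40 - -2408} - \frac{499135}{339761} = \frac{26362}{-40 + 2408} - \frac{499135}{339761} = \frac{26362}{2368} - \frac{499135}{339761} = 26362 \cdot \frac{1}{2368} - \frac{499135}{339761} = \frac{13181}{1184} - \frac{499135}{339761} = \frac{3887413901}{402277024}$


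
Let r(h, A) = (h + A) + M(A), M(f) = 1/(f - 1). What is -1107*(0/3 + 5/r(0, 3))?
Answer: -11070/7 ≈ -1581.4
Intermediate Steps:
M(f) = 1/(-1 + f)
r(h, A) = A + h + 1/(-1 + A) (r(h, A) = (h + A) + 1/(-1 + A) = (A + h) + 1/(-1 + A) = A + h + 1/(-1 + A))
-1107*(0/3 + 5/r(0, 3)) = -1107*(0/3 + 5/(((1 + (-1 + 3)*(3 + 0))/(-1 + 3)))) = -1107*(0*(⅓) + 5/(((1 + 2*3)/2))) = -1107*(0 + 5/(((1 + 6)/2))) = -1107*(0 + 5/(((½)*7))) = -1107*(0 + 5/(7/2)) = -1107*(0 + 5*(2/7)) = -1107*(0 + 10/7) = -1107*10/7 = -11070/7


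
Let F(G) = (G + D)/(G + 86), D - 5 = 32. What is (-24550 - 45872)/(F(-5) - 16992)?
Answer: 259281/62560 ≈ 4.1445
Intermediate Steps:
D = 37 (D = 5 + 32 = 37)
F(G) = (37 + G)/(86 + G) (F(G) = (G + 37)/(G + 86) = (37 + G)/(86 + G))
(-24550 - 45872)/(F(-5) - 16992) = (-24550 - 45872)/((37 - 5)/(86 - 5) - 16992) = -70422/(32/81 - 16992) = -70422/(-1376320/81) = -70422*(-81/1376320) = 259281/62560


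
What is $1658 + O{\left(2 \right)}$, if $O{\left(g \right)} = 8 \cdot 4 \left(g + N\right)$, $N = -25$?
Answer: $922$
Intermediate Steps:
$O{\left(g \right)} = -800 + 32 g$ ($O{\left(g \right)} = 8 \cdot 4 \left(g - 25\right) = 32 \left(-25 + g\right) = -800 + 32 g$)
$1658 + O{\left(2 \right)} = 1658 + \left(-800 + 32 \cdot 2\right) = 1658 + \left(-800 + 64\right) = 1658 - 736 = 922$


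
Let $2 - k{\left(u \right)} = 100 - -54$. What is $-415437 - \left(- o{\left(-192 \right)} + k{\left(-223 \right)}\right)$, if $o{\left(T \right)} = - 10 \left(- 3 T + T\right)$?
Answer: $-419125$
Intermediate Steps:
$k{\left(u \right)} = -152$ ($k{\left(u \right)} = 2 - \left(100 - -54\right) = 2 - \left(100 + 54\right) = 2 - 154 = -152$)
$o{\left(T \right)} = 20 T$ ($o{\left(T \right)} = - 10 \left(- 2 T\right) = 20 T$)
$-415437 - \left(- o{\left(-192 \right)} + k{\left(-223 \right)}\right) = -415437 + \left(20 \left(-192\right) - -152\right) = -415437 + \left(-3840 + 152\right) = -415437 - 3688 = -419125$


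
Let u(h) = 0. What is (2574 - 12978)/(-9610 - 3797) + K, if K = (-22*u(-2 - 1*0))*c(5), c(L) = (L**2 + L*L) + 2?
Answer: 3468/4469 ≈ 0.77601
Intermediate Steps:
c(L) = 2 + 2*L**2 (c(L) = (L**2 + L**2) + 2 = 2*L**2 + 2 = 2 + 2*L**2)
K = 0 (K = (-22*0)*(2 + 2*5**2) = 0*(2 + 2*25) = 0*(2 + 50) = 0*52 = 0)
(2574 - 12978)/(-9610 - 3797) + K = (2574 - 12978)/(-9610 - 3797) + 0 = -10404/(-13407) + 0 = -10404*(-1/13407) + 0 = 3468/4469 + 0 = 3468/4469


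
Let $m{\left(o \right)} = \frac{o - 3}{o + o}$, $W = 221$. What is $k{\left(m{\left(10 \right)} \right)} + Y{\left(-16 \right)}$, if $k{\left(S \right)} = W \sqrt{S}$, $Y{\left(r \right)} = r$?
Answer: $-16 + \frac{221 \sqrt{35}}{10} \approx 114.75$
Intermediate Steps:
$m{\left(o \right)} = \frac{-3 + o}{2 o}$
$k{\left(S \right)} = 221 \sqrt{S}$
$k{\left(m{\left(10 \right)} \right)} + Y{\left(-16 \right)} = 221 \sqrt{\frac{-3 + 10}{2 \cdot 10}} - 16 = 221 \sqrt{\frac{1}{2} \cdot \frac{1}{10} \cdot 7} - 16 = 221 \sqrt{\frac{7}{20}} - 16 = 221 \frac{\sqrt{35}}{10} - 16 = \frac{221 \sqrt{35}}{10} - 16 = -16 + \frac{221 \sqrt{35}}{10}$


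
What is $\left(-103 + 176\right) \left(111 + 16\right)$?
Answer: $9271$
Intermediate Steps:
$\left(-103 + 176\right) \left(111 + 16\right) = 73 \cdot 127 = 9271$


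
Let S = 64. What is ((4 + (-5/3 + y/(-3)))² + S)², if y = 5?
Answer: 336400/81 ≈ 4153.1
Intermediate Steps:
((4 + (-5/3 + y/(-3)))² + S)² = ((4 + (-5/3 + 5/(-3)))² + 64)² = ((4 + (-5*⅓ + 5*(-⅓)))² + 64)² = ((4 + (-5/3 - 5/3))² + 64)² = ((4 - 10/3)² + 64)² = ((⅔)² + 64)² = (4/9 + 64)² = (580/9)² = 336400/81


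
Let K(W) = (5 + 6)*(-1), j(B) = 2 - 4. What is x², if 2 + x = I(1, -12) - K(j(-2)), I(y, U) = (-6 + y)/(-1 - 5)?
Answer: 3481/36 ≈ 96.694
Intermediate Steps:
j(B) = -2
K(W) = -11 (K(W) = 11*(-1) = -11)
I(y, U) = 1 - y/6 (I(y, U) = (-6 + y)/(-6) = (-6 + y)*(-⅙) = 1 - y/6)
x = 59/6 (x = -2 + ((1 - ⅙*1) - 1*(-11)) = -2 + ((1 - ⅙) + 11) = -2 + (⅚ + 11) = -2 + 71/6 = 59/6 ≈ 9.8333)
x² = (59/6)² = 3481/36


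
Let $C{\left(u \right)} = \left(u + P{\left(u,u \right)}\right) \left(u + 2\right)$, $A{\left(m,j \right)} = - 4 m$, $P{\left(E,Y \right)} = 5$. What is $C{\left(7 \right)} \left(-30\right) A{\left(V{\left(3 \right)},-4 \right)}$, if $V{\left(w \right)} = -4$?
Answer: $-51840$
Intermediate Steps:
$C{\left(u \right)} = \left(2 + u\right) \left(5 + u\right)$ ($C{\left(u \right)} = \left(u + 5\right) \left(u + 2\right) = \left(5 + u\right) \left(2 + u\right) = \left(2 + u\right) \left(5 + u\right)$)
$C{\left(7 \right)} \left(-30\right) A{\left(V{\left(3 \right)},-4 \right)} = \left(10 + 7^{2} + 7 \cdot 7\right) \left(-30\right) \left(\left(-4\right) \left(-4\right)\right) = \left(10 + 49 + 49\right) \left(-30\right) 16 = 108 \left(-30\right) 16 = \left(-3240\right) 16 = -51840$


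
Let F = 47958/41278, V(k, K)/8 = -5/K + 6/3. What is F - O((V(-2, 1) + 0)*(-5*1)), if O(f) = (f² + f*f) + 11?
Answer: -594606250/20639 ≈ -28810.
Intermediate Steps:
V(k, K) = 16 - 40/K (V(k, K) = 8*(-5/K + 6/3) = 8*(-5/K + 6*(⅓)) = 8*(-5/K + 2) = 8*(2 - 5/K) = 16 - 40/K)
O(f) = 11 + 2*f² (O(f) = (f² + f²) + 11 = 2*f² + 11 = 11 + 2*f²)
F = 23979/20639 (F = 47958*(1/41278) = 23979/20639 ≈ 1.1618)
F - O((V(-2, 1) + 0)*(-5*1)) = 23979/20639 - (11 + 2*(((16 - 40/1) + 0)*(-5*1))²) = 23979/20639 - (11 + 2*(((16 - 40*1) + 0)*(-5))²) = 23979/20639 - (11 + 2*(((16 - 40) + 0)*(-5))²) = 23979/20639 - (11 + 2*((-24 + 0)*(-5))²) = 23979/20639 - (11 + 2*(-24*(-5))²) = 23979/20639 - (11 + 2*120²) = 23979/20639 - (11 + 2*14400) = 23979/20639 - (11 + 28800) = 23979/20639 - 1*28811 = 23979/20639 - 28811 = -594606250/20639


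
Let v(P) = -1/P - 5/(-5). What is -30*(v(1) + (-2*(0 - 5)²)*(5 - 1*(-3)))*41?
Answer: 492000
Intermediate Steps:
v(P) = 1 - 1/P (v(P) = -1/P - 5*(-⅕) = -1/P + 1 = 1 - 1/P)
-30*(v(1) + (-2*(0 - 5)²)*(5 - 1*(-3)))*41 = -30*((-1 + 1)/1 + (-2*(0 - 5)²)*(5 - 1*(-3)))*41 = -30*(1*0 + (-2*(-5)²)*(5 + 3))*41 = -30*(0 - 2*25*8)*41 = -30*(0 - 50*8)*41 = -30*(0 - 400)*41 = -30*(-400)*41 = 12000*41 = 492000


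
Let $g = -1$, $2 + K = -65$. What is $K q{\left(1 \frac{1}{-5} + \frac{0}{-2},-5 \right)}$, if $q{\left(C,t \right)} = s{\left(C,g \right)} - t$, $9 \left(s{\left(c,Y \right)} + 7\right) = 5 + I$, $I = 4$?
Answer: $67$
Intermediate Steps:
$K = -67$ ($K = -2 - 65 = -67$)
$s{\left(c,Y \right)} = -6$ ($s{\left(c,Y \right)} = -7 + \frac{5 + 4}{9} = -7 + \frac{1}{9} \cdot 9 = -7 + 1 = -6$)
$q{\left(C,t \right)} = -6 - t$
$K q{\left(1 \frac{1}{-5} + \frac{0}{-2},-5 \right)} = - 67 \left(-6 - -5\right) = - 67 \left(-6 + 5\right) = \left(-67\right) \left(-1\right) = 67$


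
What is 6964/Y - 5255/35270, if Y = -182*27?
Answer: -27144335/17331678 ≈ -1.5662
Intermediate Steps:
Y = -4914
6964/Y - 5255/35270 = 6964/(-4914) - 5255/35270 = 6964*(-1/4914) - 5255*1/35270 = -3482/2457 - 1051/7054 = -27144335/17331678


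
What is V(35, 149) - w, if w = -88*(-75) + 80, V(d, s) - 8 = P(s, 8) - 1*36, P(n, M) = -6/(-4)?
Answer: -13413/2 ≈ -6706.5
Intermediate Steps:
P(n, M) = 3/2 (P(n, M) = -6*(-¼) = 3/2)
V(d, s) = -53/2 (V(d, s) = 8 + (3/2 - 1*36) = 8 + (3/2 - 36) = 8 - 69/2 = -53/2)
w = 6680 (w = 6600 + 80 = 6680)
V(35, 149) - w = -53/2 - 1*6680 = -53/2 - 6680 = -13413/2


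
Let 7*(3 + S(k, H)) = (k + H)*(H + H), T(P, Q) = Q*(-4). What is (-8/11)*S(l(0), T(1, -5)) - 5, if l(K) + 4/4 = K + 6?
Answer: -747/7 ≈ -106.71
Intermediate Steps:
l(K) = 5 + K (l(K) = -1 + (K + 6) = -1 + (6 + K) = 5 + K)
T(P, Q) = -4*Q
S(k, H) = -3 + 2*H*(H + k)/7 (S(k, H) = -3 + ((k + H)*(H + H))/7 = -3 + ((H + k)*(2*H))/7 = -3 + (2*H*(H + k))/7 = -3 + 2*H*(H + k)/7)
(-8/11)*S(l(0), T(1, -5)) - 5 = (-8/11)*(-3 + 2*(-4*(-5))**2/7 + 2*(-4*(-5))*(5 + 0)/7) - 5 = (-8*1/11)*(-3 + (2/7)*20**2 + (2/7)*20*5) - 5 = -8*(-3 + (2/7)*400 + 200/7)/11 - 5 = -8*(-3 + 800/7 + 200/7)/11 - 5 = -8/11*979/7 - 5 = -712/7 - 5 = -747/7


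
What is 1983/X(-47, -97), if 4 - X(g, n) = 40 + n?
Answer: 1983/61 ≈ 32.508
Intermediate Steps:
X(g, n) = -36 - n (X(g, n) = 4 - (40 + n) = 4 + (-40 - n) = -36 - n)
1983/X(-47, -97) = 1983/(-36 - 1*(-97)) = 1983/(-36 + 97) = 1983/61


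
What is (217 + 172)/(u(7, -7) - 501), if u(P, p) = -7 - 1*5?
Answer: -389/513 ≈ -0.75828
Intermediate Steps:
u(P, p) = -12 (u(P, p) = -7 - 5 = -12)
(217 + 172)/(u(7, -7) - 501) = (217 + 172)/(-12 - 501) = 389/(-513) = 389*(-1/513) = -389/513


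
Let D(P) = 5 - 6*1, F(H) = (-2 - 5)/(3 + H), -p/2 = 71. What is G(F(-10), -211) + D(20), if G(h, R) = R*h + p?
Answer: -354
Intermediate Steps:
p = -142 (p = -2*71 = -142)
F(H) = -7/(3 + H)
G(h, R) = -142 + R*h (G(h, R) = R*h - 142 = -142 + R*h)
D(P) = -1 (D(P) = 5 - 6 = -1)
G(F(-10), -211) + D(20) = (-142 - (-1477)/(3 - 10)) - 1 = (-142 - (-1477)/(-7)) - 1 = (-142 - (-1477)*(-1)/7) - 1 = (-142 - 211*1) - 1 = (-142 - 211) - 1 = -353 - 1 = -354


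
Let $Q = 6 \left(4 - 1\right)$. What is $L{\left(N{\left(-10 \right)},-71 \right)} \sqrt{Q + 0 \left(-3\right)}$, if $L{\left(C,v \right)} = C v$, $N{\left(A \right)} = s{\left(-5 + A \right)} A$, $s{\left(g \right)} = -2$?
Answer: $- 4260 \sqrt{2} \approx -6024.5$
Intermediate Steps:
$N{\left(A \right)} = - 2 A$
$Q = 18$ ($Q = 6 \cdot 3 = 18$)
$L{\left(N{\left(-10 \right)},-71 \right)} \sqrt{Q + 0 \left(-3\right)} = \left(-2\right) \left(-10\right) \left(-71\right) \sqrt{18 + 0 \left(-3\right)} = 20 \left(-71\right) \sqrt{18 + 0} = - 1420 \sqrt{18} = - 1420 \cdot 3 \sqrt{2} = - 4260 \sqrt{2}$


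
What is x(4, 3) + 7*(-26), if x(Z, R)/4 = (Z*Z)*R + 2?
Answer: 18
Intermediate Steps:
x(Z, R) = 8 + 4*R*Z² (x(Z, R) = 4*((Z*Z)*R + 2) = 4*(Z²*R + 2) = 4*(R*Z² + 2) = 4*(2 + R*Z²) = 8 + 4*R*Z²)
x(4, 3) + 7*(-26) = (8 + 4*3*4²) + 7*(-26) = (8 + 4*3*16) - 182 = (8 + 192) - 182 = 200 - 182 = 18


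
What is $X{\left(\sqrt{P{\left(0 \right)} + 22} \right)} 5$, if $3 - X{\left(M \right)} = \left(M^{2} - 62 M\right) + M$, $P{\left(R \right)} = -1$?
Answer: $-90 + 305 \sqrt{21} \approx 1307.7$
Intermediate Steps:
$X{\left(M \right)} = 3 - M^{2} + 61 M$ ($X{\left(M \right)} = 3 - \left(\left(M^{2} - 62 M\right) + M\right) = 3 - \left(M^{2} - 61 M\right) = 3 - M^{2} + 61 M$)
$X{\left(\sqrt{P{\left(0 \right)} + 22} \right)} 5 = \left(3 - \left(\sqrt{-1 + 22}\right)^{2} + 61 \sqrt{-1 + 22}\right) 5 = \left(3 - \left(\sqrt{21}\right)^{2} + 61 \sqrt{21}\right) 5 = \left(3 - 21 + 61 \sqrt{21}\right) 5 = \left(-18 + 61 \sqrt{21}\right) 5 = -90 + 305 \sqrt{21}$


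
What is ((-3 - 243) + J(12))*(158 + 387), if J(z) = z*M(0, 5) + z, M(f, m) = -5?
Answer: -160230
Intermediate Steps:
J(z) = -4*z (J(z) = z*(-5) + z = -5*z + z = -4*z)
((-3 - 243) + J(12))*(158 + 387) = ((-3 - 243) - 4*12)*(158 + 387) = (-246 - 48)*545 = -294*545 = -160230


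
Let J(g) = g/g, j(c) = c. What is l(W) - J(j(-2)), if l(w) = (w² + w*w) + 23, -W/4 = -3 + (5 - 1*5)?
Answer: 310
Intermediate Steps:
W = 12 (W = -4*(-3 + (5 - 1*5)) = -4*(-3 + (5 - 5)) = -4*(-3 + 0) = -4*(-3) = 12)
J(g) = 1
l(w) = 23 + 2*w² (l(w) = (w² + w²) + 23 = 2*w² + 23 = 23 + 2*w²)
l(W) - J(j(-2)) = (23 + 2*12²) - 1*1 = (23 + 2*144) - 1 = (23 + 288) - 1 = 311 - 1 = 310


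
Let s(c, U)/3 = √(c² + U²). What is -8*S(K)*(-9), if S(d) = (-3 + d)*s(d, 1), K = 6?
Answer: 648*√37 ≈ 3941.6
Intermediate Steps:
s(c, U) = 3*√(U² + c²) (s(c, U) = 3*√(c² + U²) = 3*√(U² + c²))
S(d) = 3*√(1 + d²)*(-3 + d) (S(d) = (-3 + d)*(3*√(1² + d²)) = (-3 + d)*(3*√(1 + d²)) = 3*√(1 + d²)*(-3 + d))
-8*S(K)*(-9) = -24*√(1 + 6²)*(-3 + 6)*(-9) = -24*√(1 + 36)*3*(-9) = -24*√37*3*(-9) = -72*√37*(-9) = 648*√37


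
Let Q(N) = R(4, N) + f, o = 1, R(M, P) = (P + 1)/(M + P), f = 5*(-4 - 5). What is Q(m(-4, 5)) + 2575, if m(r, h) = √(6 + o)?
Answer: 7589/3 + √7/3 ≈ 2530.5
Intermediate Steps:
f = -45 (f = 5*(-9) = -45)
R(M, P) = (1 + P)/(M + P)
m(r, h) = √7 (m(r, h) = √(6 + 1) = √7)
Q(N) = -45 + (1 + N)/(4 + N) (Q(N) = (1 + N)/(4 + N) - 45 = -45 + (1 + N)/(4 + N))
Q(m(-4, 5)) + 2575 = (-179 - 44*√7)/(4 + √7) + 2575 = 2575 + (-179 - 44*√7)/(4 + √7)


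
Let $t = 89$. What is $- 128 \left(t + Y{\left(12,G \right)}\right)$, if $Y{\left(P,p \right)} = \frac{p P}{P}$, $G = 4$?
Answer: $-11904$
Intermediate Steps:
$Y{\left(P,p \right)} = p$ ($Y{\left(P,p \right)} = \frac{P p}{P} = p$)
$- 128 \left(t + Y{\left(12,G \right)}\right) = - 128 \left(89 + 4\right) = \left(-128\right) 93 = -11904$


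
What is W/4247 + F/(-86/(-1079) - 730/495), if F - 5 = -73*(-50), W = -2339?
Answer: -331701594853/126577588 ≈ -2620.5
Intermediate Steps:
F = 3655 (F = 5 - 73*(-50) = 5 + 3650 = 3655)
W/4247 + F/(-86/(-1079) - 730/495) = -2339/4247 + 3655/(-86/(-1079) - 730/495) = -2339*1/4247 + 3655/(-86*(-1/1079) - 730*1/495) = -2339/4247 + 3655/(86/1079 - 146/99) = -2339/4247 + 3655/(-149020/106821) = -2339/4247 + 3655*(-106821/149020) = -2339/4247 - 78086151/29804 = -331701594853/126577588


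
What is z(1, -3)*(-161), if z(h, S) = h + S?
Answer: 322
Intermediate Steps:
z(h, S) = S + h
z(1, -3)*(-161) = (-3 + 1)*(-161) = -2*(-161) = 322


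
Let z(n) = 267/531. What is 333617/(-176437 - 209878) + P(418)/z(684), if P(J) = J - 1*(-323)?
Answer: 50638224542/34382035 ≈ 1472.8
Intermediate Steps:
z(n) = 89/177 (z(n) = 267*(1/531) = 89/177)
P(J) = 323 + J (P(J) = J + 323 = 323 + J)
333617/(-176437 - 209878) + P(418)/z(684) = 333617/(-176437 - 209878) + (323 + 418)/(89/177) = 333617/(-386315) + 741*(177/89) = 333617*(-1/386315) + 131157/89 = -333617/386315 + 131157/89 = 50638224542/34382035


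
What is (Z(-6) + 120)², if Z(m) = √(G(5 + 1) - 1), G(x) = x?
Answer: (120 + √5)² ≈ 14942.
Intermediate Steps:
Z(m) = √5 (Z(m) = √((5 + 1) - 1) = √(6 - 1) = √5)
(Z(-6) + 120)² = (√5 + 120)² = (120 + √5)²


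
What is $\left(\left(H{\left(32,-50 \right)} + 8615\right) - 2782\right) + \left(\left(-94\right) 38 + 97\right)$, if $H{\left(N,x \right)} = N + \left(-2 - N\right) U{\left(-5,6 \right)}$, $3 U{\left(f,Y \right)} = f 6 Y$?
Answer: $4430$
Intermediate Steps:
$U{\left(f,Y \right)} = 2 Y f$ ($U{\left(f,Y \right)} = \frac{f 6 Y}{3} = \frac{6 Y f}{3} = 2 Y f$)
$H{\left(N,x \right)} = 120 + 61 N$ ($H{\left(N,x \right)} = N + \left(-2 - N\right) 2 \cdot 6 \left(-5\right) = N + \left(-2 - N\right) \left(-60\right) = N + \left(120 + 60 N\right) = 120 + 61 N$)
$\left(\left(H{\left(32,-50 \right)} + 8615\right) - 2782\right) + \left(\left(-94\right) 38 + 97\right) = \left(\left(\left(120 + 61 \cdot 32\right) + 8615\right) - 2782\right) + \left(\left(-94\right) 38 + 97\right) = \left(\left(\left(120 + 1952\right) + 8615\right) - 2782\right) + \left(-3572 + 97\right) = \left(\left(2072 + 8615\right) - 2782\right) - 3475 = \left(10687 - 2782\right) - 3475 = 7905 - 3475 = 4430$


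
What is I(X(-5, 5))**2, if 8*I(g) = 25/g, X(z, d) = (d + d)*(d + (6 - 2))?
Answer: 25/20736 ≈ 0.0012056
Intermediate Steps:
X(z, d) = 2*d*(4 + d) (X(z, d) = (2*d)*(d + 4) = (2*d)*(4 + d) = 2*d*(4 + d))
I(g) = 25/(8*g) (I(g) = (25/g)/8 = 25/(8*g))
I(X(-5, 5))**2 = (25/(8*((2*5*(4 + 5)))))**2 = (25/(8*((2*5*9))))**2 = ((25/8)/90)**2 = ((25/8)*(1/90))**2 = (5/144)**2 = 25/20736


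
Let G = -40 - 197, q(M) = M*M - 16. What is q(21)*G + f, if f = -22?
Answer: -100747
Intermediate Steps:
q(M) = -16 + M² (q(M) = M² - 16 = -16 + M²)
G = -237
q(21)*G + f = (-16 + 21²)*(-237) - 22 = (-16 + 441)*(-237) - 22 = 425*(-237) - 22 = -100725 - 22 = -100747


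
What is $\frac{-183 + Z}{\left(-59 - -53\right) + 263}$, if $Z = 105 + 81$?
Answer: $\frac{3}{257} \approx 0.011673$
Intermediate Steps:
$Z = 186$
$\frac{-183 + Z}{\left(-59 - -53\right) + 263} = \frac{-183 + 186}{\left(-59 - -53\right) + 263} = \frac{3}{\left(-59 + 53\right) + 263} = \frac{3}{-6 + 263} = \frac{3}{257}$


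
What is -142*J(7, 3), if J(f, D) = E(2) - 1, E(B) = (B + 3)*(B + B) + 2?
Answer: -2982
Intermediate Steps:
E(B) = 2 + 2*B*(3 + B) (E(B) = (3 + B)*(2*B) + 2 = 2*B*(3 + B) + 2 = 2 + 2*B*(3 + B))
J(f, D) = 21 (J(f, D) = (2 + 2*2² + 6*2) - 1 = (2 + 2*4 + 12) - 1 = (2 + 8 + 12) - 1 = 22 - 1 = 21)
-142*J(7, 3) = -142*21 = -2982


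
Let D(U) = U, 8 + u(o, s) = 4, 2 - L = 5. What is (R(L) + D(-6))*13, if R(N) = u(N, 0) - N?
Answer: -91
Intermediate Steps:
L = -3 (L = 2 - 1*5 = 2 - 5 = -3)
u(o, s) = -4 (u(o, s) = -8 + 4 = -4)
R(N) = -4 - N
(R(L) + D(-6))*13 = ((-4 - 1*(-3)) - 6)*13 = ((-4 + 3) - 6)*13 = (-1 - 6)*13 = -7*13 = -91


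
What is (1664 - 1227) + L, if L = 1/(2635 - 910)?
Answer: 753826/1725 ≈ 437.00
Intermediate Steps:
L = 1/1725 ≈ 0.00057971
(1664 - 1227) + L = (1664 - 1227) + 1/1725 = 437 + 1/1725 = 753826/1725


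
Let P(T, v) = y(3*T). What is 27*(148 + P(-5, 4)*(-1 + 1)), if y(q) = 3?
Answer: 3996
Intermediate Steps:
P(T, v) = 3
27*(148 + P(-5, 4)*(-1 + 1)) = 27*(148 + 3*(-1 + 1)) = 27*(148 + 3*0) = 27*(148 + 0) = 27*148 = 3996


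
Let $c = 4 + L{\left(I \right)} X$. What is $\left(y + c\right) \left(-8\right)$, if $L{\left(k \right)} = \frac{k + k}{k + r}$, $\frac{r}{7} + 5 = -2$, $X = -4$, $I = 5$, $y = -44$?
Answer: $\frac{3440}{11} \approx 312.73$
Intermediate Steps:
$r = -49$ ($r = -35 + 7 \left(-2\right) = -35 - 14 = -49$)
$L{\left(k \right)} = \frac{2 k}{-49 + k}$ ($L{\left(k \right)} = \frac{k + k}{k - 49} = \frac{2 k}{-49 + k}$)
$c = \frac{54}{11}$ ($c = 4 + 2 \cdot 5 \frac{1}{-49 + 5} \left(-4\right) = 4 + 2 \cdot 5 \frac{1}{-44} \left(-4\right) = 4 + 2 \cdot 5 \left(- \frac{1}{44}\right) \left(-4\right) = 4 - - \frac{10}{11} = 4 + \frac{10}{11} = \frac{54}{11} \approx 4.9091$)
$\left(y + c\right) \left(-8\right) = \left(-44 + \frac{54}{11}\right) \left(-8\right) = \left(- \frac{430}{11}\right) \left(-8\right) = \frac{3440}{11}$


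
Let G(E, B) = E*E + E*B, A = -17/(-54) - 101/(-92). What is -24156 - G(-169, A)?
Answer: -130356007/2484 ≈ -52478.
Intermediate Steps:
A = 3509/2484 (A = -17*(-1/54) - 101*(-1/92) = 17/54 + 101/92 = 3509/2484 ≈ 1.4126)
G(E, B) = E² + B*E
-24156 - G(-169, A) = -24156 - (-169)*(3509/2484 - 169) = -24156 - (-169)*(-416287)/2484 = -24156 - 1*70352503/2484 = -24156 - 70352503/2484 = -130356007/2484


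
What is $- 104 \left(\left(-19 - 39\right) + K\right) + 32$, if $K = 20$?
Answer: $3984$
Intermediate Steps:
$- 104 \left(\left(-19 - 39\right) + K\right) + 32 = - 104 \left(\left(-19 - 39\right) + 20\right) + 32 = - 104 \left(-58 + 20\right) + 32 = \left(-104\right) \left(-38\right) + 32 = 3952 + 32 = 3984$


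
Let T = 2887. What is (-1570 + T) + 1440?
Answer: 2757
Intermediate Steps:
(-1570 + T) + 1440 = (-1570 + 2887) + 1440 = 1317 + 1440 = 2757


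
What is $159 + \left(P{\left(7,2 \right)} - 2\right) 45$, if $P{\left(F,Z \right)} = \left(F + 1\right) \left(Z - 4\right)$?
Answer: $-651$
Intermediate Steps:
$P{\left(F,Z \right)} = \left(1 + F\right) \left(-4 + Z\right)$
$159 + \left(P{\left(7,2 \right)} - 2\right) 45 = 159 + \left(\left(-4 + 2 - 28 + 7 \cdot 2\right) - 2\right) 45 = 159 + \left(\left(-4 + 2 - 28 + 14\right) - 2\right) 45 = 159 + \left(-16 - 2\right) 45 = 159 - 810 = -651$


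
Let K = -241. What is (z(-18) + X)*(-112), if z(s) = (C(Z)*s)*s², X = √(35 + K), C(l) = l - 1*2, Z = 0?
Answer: -1306368 - 112*I*√206 ≈ -1.3064e+6 - 1607.5*I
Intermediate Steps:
C(l) = -2 + l (C(l) = l - 2 = -2 + l)
X = I*√206 (X = √(35 - 241) = √(-206) = I*√206 ≈ 14.353*I)
z(s) = -2*s³ (z(s) = ((-2 + 0)*s)*s² = (-2*s)*s² = -2*s³)
(z(-18) + X)*(-112) = (-2*(-18)³ + I*√206)*(-112) = (-2*(-5832) + I*√206)*(-112) = (11664 + I*√206)*(-112) = -1306368 - 112*I*√206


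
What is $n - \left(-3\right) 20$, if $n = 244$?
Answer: $304$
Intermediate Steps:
$n - \left(-3\right) 20 = 244 - \left(-3\right) 20 = 244 - -60 = 244 + 60 = 304$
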